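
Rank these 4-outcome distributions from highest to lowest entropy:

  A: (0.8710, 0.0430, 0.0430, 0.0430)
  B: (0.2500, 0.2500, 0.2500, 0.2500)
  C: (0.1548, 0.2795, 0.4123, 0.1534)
B > C > A

Key insight: Entropy is maximized by uniform distributions and minimized by concentrated distributions.

- Uniform distributions have maximum entropy log₂(4) = 2.0000 bits
- The more "peaked" or concentrated a distribution, the lower its entropy

Entropies:
  H(A) = 0.7591 bits
  H(B) = 2.0000 bits
  H(C) = 1.8726 bits

Ranking: B > C > A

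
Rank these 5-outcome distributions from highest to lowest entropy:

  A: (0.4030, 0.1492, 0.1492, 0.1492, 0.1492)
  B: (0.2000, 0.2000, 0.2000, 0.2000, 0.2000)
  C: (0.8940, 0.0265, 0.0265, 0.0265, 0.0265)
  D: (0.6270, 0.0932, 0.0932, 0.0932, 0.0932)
B > A > D > C

Key insight: Entropy is maximized by uniform distributions and minimized by concentrated distributions.

Entropies:
  H(A) = 2.1667 bits
  H(B) = 2.3219 bits
  H(C) = 0.6997 bits
  H(D) = 1.6989 bits

Ranking: B > A > D > C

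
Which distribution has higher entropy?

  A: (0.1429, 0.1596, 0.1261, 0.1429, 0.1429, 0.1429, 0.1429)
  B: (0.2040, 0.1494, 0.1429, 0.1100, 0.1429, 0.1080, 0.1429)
A

Both distributions are close to uniform, making this a harder comparison.

H(A) = 2.8045 bits
H(B) = 2.7778 bits

The distribution closer to uniform has higher entropy.
Answer: A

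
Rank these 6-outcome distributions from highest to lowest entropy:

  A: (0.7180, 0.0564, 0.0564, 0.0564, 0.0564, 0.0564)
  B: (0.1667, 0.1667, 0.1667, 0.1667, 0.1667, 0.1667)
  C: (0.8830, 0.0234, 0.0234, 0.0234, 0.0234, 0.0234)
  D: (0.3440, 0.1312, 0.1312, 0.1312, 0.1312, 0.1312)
B > D > A > C

Key insight: Entropy is maximized by uniform distributions and minimized by concentrated distributions.

Entropies:
  H(A) = 1.5129 bits
  H(B) = 2.5850 bits
  H(C) = 0.7923 bits
  H(D) = 2.4518 bits

Ranking: B > D > A > C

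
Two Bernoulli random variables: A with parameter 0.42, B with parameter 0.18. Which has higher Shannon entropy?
A

For binary distributions, entropy is maximized at p=0.5 and decreases as p moves toward 0 or 1.

H(A) = H(0.42) = 0.9815 bits
H(B) = H(0.18) = 0.6801 bits

Distribution A (p=0.42) is closer to uniform (p=0.5), so it has higher entropy.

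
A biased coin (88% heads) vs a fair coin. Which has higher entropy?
Fair coin

The fair coin is uniform (p=0.5), maximizing binary entropy at 1 bit. The biased coin has H(0.88) ≈ 0.529 bits — its outcome is more predictable, so its entropy is lower.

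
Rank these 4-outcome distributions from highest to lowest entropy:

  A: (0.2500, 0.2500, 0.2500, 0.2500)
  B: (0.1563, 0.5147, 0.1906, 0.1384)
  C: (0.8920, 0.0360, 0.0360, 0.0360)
A > B > C

Key insight: Entropy is maximized by uniform distributions and minimized by concentrated distributions.

- Uniform distributions have maximum entropy log₂(4) = 2.0000 bits
- The more "peaked" or concentrated a distribution, the lower its entropy

Entropies:
  H(A) = 2.0000 bits
  H(B) = 1.7623 bits
  H(C) = 0.6650 bits

Ranking: A > B > C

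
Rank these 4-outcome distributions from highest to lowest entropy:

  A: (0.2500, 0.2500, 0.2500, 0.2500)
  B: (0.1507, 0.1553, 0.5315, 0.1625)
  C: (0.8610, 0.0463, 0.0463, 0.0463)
A > B > C

Key insight: Entropy is maximized by uniform distributions and minimized by concentrated distributions.

- Uniform distributions have maximum entropy log₂(4) = 2.0000 bits
- The more "peaked" or concentrated a distribution, the lower its entropy

Entropies:
  H(A) = 2.0000 bits
  H(B) = 1.7393 bits
  H(C) = 0.8019 bits

Ranking: A > B > C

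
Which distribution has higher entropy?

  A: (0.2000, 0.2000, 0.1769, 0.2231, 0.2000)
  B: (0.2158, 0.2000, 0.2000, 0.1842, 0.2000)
B

Both distributions are close to uniform, making this a harder comparison.

H(A) = 2.3181 bits
H(B) = 2.3201 bits

The distribution closer to uniform has higher entropy.
Answer: B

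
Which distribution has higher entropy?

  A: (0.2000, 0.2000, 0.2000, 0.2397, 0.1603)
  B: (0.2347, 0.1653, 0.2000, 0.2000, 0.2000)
B

Both distributions are close to uniform, making this a harder comparison.

H(A) = 2.3105 bits
H(B) = 2.3132 bits

The distribution closer to uniform has higher entropy.
Answer: B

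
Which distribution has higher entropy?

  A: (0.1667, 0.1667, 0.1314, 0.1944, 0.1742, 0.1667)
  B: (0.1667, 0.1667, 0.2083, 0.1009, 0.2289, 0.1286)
A

Both distributions are close to uniform, making this a harder comparison.

H(A) = 2.5757 bits
H(B) = 2.5344 bits

The distribution closer to uniform has higher entropy.
Answer: A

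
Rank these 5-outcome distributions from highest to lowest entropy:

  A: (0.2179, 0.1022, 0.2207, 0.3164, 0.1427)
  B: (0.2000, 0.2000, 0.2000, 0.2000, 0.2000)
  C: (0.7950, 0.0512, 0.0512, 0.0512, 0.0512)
B > A > C

Key insight: Entropy is maximized by uniform distributions and minimized by concentrated distributions.

- Uniform distributions have maximum entropy log₂(5) = 2.3219 bits
- The more "peaked" or concentrated a distribution, the lower its entropy

Entropies:
  H(A) = 2.2226 bits
  H(B) = 2.3219 bits
  H(C) = 1.1418 bits

Ranking: B > A > C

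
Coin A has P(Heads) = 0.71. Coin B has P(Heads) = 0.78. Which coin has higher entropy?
A

For binary distributions, entropy is maximized at p=0.5 and decreases as p moves toward 0 or 1.

H(A) = H(0.71) = 0.8687 bits
H(B) = H(0.78) = 0.7602 bits

Distribution A (p=0.71) is closer to uniform (p=0.5), so it has higher entropy.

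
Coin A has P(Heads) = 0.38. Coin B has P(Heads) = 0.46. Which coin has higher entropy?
B

For binary distributions, entropy is maximized at p=0.5 and decreases as p moves toward 0 or 1.

H(A) = H(0.38) = 0.9580 bits
H(B) = H(0.46) = 0.9954 bits

Distribution B (p=0.46) is closer to uniform (p=0.5), so it has higher entropy.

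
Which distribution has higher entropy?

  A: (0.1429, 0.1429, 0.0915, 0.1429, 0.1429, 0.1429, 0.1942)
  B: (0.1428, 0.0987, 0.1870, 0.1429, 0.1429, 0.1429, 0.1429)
B

Both distributions are close to uniform, making this a harder comparison.

H(A) = 2.7801 bits
H(B) = 2.7874 bits

The distribution closer to uniform has higher entropy.
Answer: B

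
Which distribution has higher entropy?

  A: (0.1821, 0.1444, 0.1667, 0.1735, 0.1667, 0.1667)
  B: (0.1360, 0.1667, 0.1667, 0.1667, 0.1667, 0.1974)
A

Both distributions are close to uniform, making this a harder comparison.

H(A) = 2.5815 bits
H(B) = 2.5768 bits

The distribution closer to uniform has higher entropy.
Answer: A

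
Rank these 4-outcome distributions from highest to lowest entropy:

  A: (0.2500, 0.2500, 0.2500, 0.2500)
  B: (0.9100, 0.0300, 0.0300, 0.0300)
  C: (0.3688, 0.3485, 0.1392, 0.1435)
A > C > B

Key insight: Entropy is maximized by uniform distributions and minimized by concentrated distributions.

- Uniform distributions have maximum entropy log₂(4) = 2.0000 bits
- The more "peaked" or concentrated a distribution, the lower its entropy

Entropies:
  H(A) = 2.0000 bits
  H(B) = 0.5791 bits
  H(C) = 1.8587 bits

Ranking: A > C > B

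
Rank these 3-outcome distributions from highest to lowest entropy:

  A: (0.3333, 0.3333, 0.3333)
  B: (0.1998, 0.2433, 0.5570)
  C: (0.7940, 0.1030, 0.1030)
A > B > C

Key insight: Entropy is maximized by uniform distributions and minimized by concentrated distributions.

- Uniform distributions have maximum entropy log₂(3) = 1.5850 bits
- The more "peaked" or concentrated a distribution, the lower its entropy

Entropies:
  H(A) = 1.5850 bits
  H(B) = 1.4305 bits
  H(C) = 0.9398 bits

Ranking: A > B > C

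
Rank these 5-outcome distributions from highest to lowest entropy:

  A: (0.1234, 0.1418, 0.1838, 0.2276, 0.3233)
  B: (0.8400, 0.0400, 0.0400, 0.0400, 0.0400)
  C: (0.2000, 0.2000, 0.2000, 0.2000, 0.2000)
C > A > B

Key insight: Entropy is maximized by uniform distributions and minimized by concentrated distributions.

- Uniform distributions have maximum entropy log₂(5) = 2.3219 bits
- The more "peaked" or concentrated a distribution, the lower its entropy

Entropies:
  H(A) = 2.2341 bits
  H(B) = 0.9543 bits
  H(C) = 2.3219 bits

Ranking: C > A > B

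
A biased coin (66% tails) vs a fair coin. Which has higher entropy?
Fair coin

The fair coin is uniform (p=0.5), maximizing binary entropy at 1 bit. The biased coin has H(0.66) ≈ 0.925 bits — its outcome is more predictable, so its entropy is lower.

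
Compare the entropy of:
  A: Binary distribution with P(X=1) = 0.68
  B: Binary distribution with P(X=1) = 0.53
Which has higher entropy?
B

For binary distributions, entropy is maximized at p=0.5 and decreases as p moves toward 0 or 1.

H(A) = H(0.68) = 0.9044 bits
H(B) = H(0.53) = 0.9974 bits

Distribution B (p=0.53) is closer to uniform (p=0.5), so it has higher entropy.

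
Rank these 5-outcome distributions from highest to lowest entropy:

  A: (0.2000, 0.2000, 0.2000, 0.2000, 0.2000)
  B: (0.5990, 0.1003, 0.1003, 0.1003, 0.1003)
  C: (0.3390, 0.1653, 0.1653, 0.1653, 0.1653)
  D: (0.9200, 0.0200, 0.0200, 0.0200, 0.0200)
A > C > B > D

Key insight: Entropy is maximized by uniform distributions and minimized by concentrated distributions.

Entropies:
  H(A) = 2.3219 bits
  H(B) = 1.7735 bits
  H(C) = 2.2459 bits
  H(D) = 0.5622 bits

Ranking: A > C > B > D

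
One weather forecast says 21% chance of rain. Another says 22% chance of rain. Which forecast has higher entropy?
22% forecast

Treat each forecast as a Bernoulli distribution. Binary entropy is maximized at p=0.5 and falls off symmetrically toward 0 or 1. The 22% forecast is closer to 50%, so it is more uncertain. H(21%) ≈ 0.741 bits, H(22%) ≈ 0.760 bits.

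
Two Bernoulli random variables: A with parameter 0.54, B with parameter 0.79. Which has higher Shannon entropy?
A

For binary distributions, entropy is maximized at p=0.5 and decreases as p moves toward 0 or 1.

H(A) = H(0.54) = 0.9954 bits
H(B) = H(0.79) = 0.7415 bits

Distribution A (p=0.54) is closer to uniform (p=0.5), so it has higher entropy.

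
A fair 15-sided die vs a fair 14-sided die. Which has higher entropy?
15-sided die

Both are uniform distributions; for uniform over n outcomes, H = log₂(n). H(15-sided) = log₂(15) = 3.907 bits and H(14-sided) = log₂(14) = 3.807 bits. More outcomes in a uniform distribution means higher entropy.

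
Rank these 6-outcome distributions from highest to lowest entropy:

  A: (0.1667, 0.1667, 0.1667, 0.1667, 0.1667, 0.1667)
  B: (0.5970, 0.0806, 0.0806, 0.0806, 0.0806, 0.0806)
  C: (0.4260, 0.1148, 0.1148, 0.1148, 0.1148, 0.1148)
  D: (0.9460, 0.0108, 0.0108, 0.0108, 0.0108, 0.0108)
A > C > B > D

Key insight: Entropy is maximized by uniform distributions and minimized by concentrated distributions.

Entropies:
  H(A) = 2.5850 bits
  H(B) = 1.9084 bits
  H(C) = 2.3169 bits
  H(D) = 0.4285 bits

Ranking: A > C > B > D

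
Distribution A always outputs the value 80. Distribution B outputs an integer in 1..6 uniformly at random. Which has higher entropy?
B

A is deterministic, so H(A) = 0. B is uniform over 6 outcomes, so H(B) = log₂(6) = 2.585 bits. Any distribution with genuine randomness has higher entropy than a deterministic one.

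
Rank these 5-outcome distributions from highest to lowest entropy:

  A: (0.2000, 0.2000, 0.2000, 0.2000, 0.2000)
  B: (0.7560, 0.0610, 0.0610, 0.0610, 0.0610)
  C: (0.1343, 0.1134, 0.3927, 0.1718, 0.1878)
A > C > B

Key insight: Entropy is maximized by uniform distributions and minimized by concentrated distributions.

- Uniform distributions have maximum entropy log₂(5) = 2.3219 bits
- The more "peaked" or concentrated a distribution, the lower its entropy

Entropies:
  H(A) = 2.3219 bits
  H(B) = 1.2896 bits
  H(C) = 2.1644 bits

Ranking: A > C > B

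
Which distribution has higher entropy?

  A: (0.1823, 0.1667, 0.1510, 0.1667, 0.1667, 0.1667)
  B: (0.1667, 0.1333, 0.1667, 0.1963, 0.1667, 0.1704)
A

Both distributions are close to uniform, making this a harder comparison.

H(A) = 2.5828 bits
H(B) = 2.5761 bits

The distribution closer to uniform has higher entropy.
Answer: A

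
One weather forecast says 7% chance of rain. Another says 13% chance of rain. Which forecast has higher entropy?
13% forecast

Treat each forecast as a Bernoulli distribution. Binary entropy is maximized at p=0.5 and falls off symmetrically toward 0 or 1. The 13% forecast is closer to 50%, so it is more uncertain. H(7%) ≈ 0.366 bits, H(13%) ≈ 0.557 bits.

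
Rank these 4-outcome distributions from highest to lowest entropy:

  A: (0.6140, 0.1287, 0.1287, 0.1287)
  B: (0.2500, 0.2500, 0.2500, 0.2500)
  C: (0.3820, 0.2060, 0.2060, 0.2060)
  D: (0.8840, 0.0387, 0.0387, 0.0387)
B > C > A > D

Key insight: Entropy is maximized by uniform distributions and minimized by concentrated distributions.

Entropies:
  H(A) = 1.5740 bits
  H(B) = 2.0000 bits
  H(C) = 1.9389 bits
  H(D) = 0.7016 bits

Ranking: B > C > A > D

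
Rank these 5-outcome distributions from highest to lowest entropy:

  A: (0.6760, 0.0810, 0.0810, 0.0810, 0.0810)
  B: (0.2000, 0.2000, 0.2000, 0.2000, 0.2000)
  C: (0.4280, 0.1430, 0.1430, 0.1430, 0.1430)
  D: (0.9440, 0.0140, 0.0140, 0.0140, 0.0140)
B > C > A > D

Key insight: Entropy is maximized by uniform distributions and minimized by concentrated distributions.

Entropies:
  H(A) = 1.5567 bits
  H(B) = 2.3219 bits
  H(C) = 2.1290 bits
  H(D) = 0.4234 bits

Ranking: B > C > A > D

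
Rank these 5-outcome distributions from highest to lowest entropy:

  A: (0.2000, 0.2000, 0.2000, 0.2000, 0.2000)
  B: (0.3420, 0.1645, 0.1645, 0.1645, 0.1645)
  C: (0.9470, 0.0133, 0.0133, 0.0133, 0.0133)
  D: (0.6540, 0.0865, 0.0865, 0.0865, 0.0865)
A > B > D > C

Key insight: Entropy is maximized by uniform distributions and minimized by concentrated distributions.

Entropies:
  H(A) = 2.3219 bits
  H(B) = 2.2427 bits
  H(C) = 0.4050 bits
  H(D) = 1.6224 bits

Ranking: A > B > D > C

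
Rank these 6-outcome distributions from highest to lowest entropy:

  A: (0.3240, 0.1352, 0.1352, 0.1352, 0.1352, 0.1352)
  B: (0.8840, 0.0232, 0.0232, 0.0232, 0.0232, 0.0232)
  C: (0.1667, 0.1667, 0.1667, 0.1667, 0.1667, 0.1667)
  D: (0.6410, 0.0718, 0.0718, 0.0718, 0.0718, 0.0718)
C > A > D > B

Key insight: Entropy is maximized by uniform distributions and minimized by concentrated distributions.

Entropies:
  H(A) = 2.4783 bits
  H(B) = 0.7871 bits
  H(C) = 2.5850 bits
  H(D) = 1.7754 bits

Ranking: C > A > D > B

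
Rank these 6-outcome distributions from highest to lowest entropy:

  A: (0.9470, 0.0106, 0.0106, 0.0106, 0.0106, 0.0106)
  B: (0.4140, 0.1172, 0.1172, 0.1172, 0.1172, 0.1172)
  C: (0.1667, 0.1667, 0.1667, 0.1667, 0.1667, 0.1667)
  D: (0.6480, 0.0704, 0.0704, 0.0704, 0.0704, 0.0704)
C > B > D > A

Key insight: Entropy is maximized by uniform distributions and minimized by concentrated distributions.

Entropies:
  H(A) = 0.4221 bits
  H(B) = 2.3392 bits
  H(C) = 2.5850 bits
  H(D) = 1.7532 bits

Ranking: C > B > D > A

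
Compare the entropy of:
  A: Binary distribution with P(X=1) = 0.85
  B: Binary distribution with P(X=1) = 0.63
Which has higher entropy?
B

For binary distributions, entropy is maximized at p=0.5 and decreases as p moves toward 0 or 1.

H(A) = H(0.85) = 0.6098 bits
H(B) = H(0.63) = 0.9507 bits

Distribution B (p=0.63) is closer to uniform (p=0.5), so it has higher entropy.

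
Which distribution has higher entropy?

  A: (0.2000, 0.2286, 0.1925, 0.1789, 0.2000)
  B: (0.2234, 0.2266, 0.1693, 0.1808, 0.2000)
A

Both distributions are close to uniform, making this a harder comparison.

H(A) = 2.3172 bits
H(B) = 2.3126 bits

The distribution closer to uniform has higher entropy.
Answer: A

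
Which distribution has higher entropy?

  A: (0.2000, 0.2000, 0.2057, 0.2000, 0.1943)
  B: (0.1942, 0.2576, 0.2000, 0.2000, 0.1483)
A

Both distributions are close to uniform, making this a harder comparison.

H(A) = 2.3217 bits
H(B) = 2.3003 bits

The distribution closer to uniform has higher entropy.
Answer: A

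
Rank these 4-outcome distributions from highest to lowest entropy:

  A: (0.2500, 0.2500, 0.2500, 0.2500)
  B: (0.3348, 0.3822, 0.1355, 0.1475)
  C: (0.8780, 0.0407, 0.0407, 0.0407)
A > B > C

Key insight: Entropy is maximized by uniform distributions and minimized by concentrated distributions.

- Uniform distributions have maximum entropy log₂(4) = 2.0000 bits
- The more "peaked" or concentrated a distribution, the lower its entropy

Entropies:
  H(A) = 2.0000 bits
  H(B) = 1.8568 bits
  H(C) = 0.7284 bits

Ranking: A > B > C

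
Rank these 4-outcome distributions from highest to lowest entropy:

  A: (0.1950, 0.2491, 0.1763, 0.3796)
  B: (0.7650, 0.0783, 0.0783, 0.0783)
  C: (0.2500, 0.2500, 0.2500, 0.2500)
C > A > B

Key insight: Entropy is maximized by uniform distributions and minimized by concentrated distributions.

- Uniform distributions have maximum entropy log₂(4) = 2.0000 bits
- The more "peaked" or concentrated a distribution, the lower its entropy

Entropies:
  H(A) = 1.9313 bits
  H(B) = 1.1591 bits
  H(C) = 2.0000 bits

Ranking: C > A > B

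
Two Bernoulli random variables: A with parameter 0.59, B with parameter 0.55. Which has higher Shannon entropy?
B

For binary distributions, entropy is maximized at p=0.5 and decreases as p moves toward 0 or 1.

H(A) = H(0.59) = 0.9765 bits
H(B) = H(0.55) = 0.9928 bits

Distribution B (p=0.55) is closer to uniform (p=0.5), so it has higher entropy.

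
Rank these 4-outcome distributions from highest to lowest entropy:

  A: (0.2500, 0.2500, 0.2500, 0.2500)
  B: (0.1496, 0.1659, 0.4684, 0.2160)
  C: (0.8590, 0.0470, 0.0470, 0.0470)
A > B > C

Key insight: Entropy is maximized by uniform distributions and minimized by concentrated distributions.

- Uniform distributions have maximum entropy log₂(4) = 2.0000 bits
- The more "peaked" or concentrated a distribution, the lower its entropy

Entropies:
  H(A) = 2.0000 bits
  H(B) = 1.8301 bits
  H(C) = 0.8103 bits

Ranking: A > B > C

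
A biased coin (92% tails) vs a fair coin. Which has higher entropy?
Fair coin

The fair coin is uniform (p=0.5), maximizing binary entropy at 1 bit. The biased coin has H(0.92) ≈ 0.402 bits — its outcome is more predictable, so its entropy is lower.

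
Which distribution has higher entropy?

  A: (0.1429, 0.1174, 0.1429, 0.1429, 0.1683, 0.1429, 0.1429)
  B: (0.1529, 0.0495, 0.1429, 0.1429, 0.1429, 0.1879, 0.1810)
A

Both distributions are close to uniform, making this a harder comparison.

H(A) = 2.8008 bits
H(B) = 2.7318 bits

The distribution closer to uniform has higher entropy.
Answer: A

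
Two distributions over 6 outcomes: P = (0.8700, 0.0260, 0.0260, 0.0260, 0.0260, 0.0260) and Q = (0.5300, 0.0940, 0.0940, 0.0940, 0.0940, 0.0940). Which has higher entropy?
Q

P is highly concentrated on one outcome (87%), making it nearly deterministic. Q spreads its mass more evenly (max 53%). The more spread-out distribution has higher entropy: H(P) ≈ 0.859 bits, H(Q) ≈ 2.089 bits.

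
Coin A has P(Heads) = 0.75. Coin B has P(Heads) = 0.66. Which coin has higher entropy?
B

For binary distributions, entropy is maximized at p=0.5 and decreases as p moves toward 0 or 1.

H(A) = H(0.75) = 0.8113 bits
H(B) = H(0.66) = 0.9248 bits

Distribution B (p=0.66) is closer to uniform (p=0.5), so it has higher entropy.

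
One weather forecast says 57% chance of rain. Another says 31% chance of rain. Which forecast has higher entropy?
57% forecast

Treat each forecast as a Bernoulli distribution. Binary entropy is maximized at p=0.5 and falls off symmetrically toward 0 or 1. The 57% forecast is closer to 50%, so it is more uncertain. H(57%) ≈ 0.986 bits, H(31%) ≈ 0.893 bits.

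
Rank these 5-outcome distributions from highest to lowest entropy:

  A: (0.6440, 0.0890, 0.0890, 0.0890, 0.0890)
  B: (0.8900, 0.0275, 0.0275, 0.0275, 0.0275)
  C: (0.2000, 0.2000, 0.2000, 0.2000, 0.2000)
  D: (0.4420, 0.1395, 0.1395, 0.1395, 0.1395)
C > D > A > B

Key insight: Entropy is maximized by uniform distributions and minimized by concentrated distributions.

Entropies:
  H(A) = 1.6513 bits
  H(B) = 0.7199 bits
  H(C) = 2.3219 bits
  H(D) = 2.1063 bits

Ranking: C > D > A > B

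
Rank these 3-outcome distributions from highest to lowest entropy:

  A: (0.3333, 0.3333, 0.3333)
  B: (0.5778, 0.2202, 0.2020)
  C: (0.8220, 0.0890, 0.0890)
A > B > C

Key insight: Entropy is maximized by uniform distributions and minimized by concentrated distributions.

- Uniform distributions have maximum entropy log₂(3) = 1.5850 bits
- The more "peaked" or concentrated a distribution, the lower its entropy

Entropies:
  H(A) = 1.5850 bits
  H(B) = 1.4041 bits
  H(C) = 0.8537 bits

Ranking: A > B > C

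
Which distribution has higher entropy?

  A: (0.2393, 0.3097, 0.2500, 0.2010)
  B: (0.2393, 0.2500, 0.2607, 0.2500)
B

Both distributions are close to uniform, making this a harder comparison.

H(A) = 1.9827 bits
H(B) = 1.9993 bits

The distribution closer to uniform has higher entropy.
Answer: B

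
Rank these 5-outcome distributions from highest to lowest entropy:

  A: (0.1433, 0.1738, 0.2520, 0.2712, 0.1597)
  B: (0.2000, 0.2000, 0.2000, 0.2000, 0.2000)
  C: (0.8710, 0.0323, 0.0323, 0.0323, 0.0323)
B > A > C

Key insight: Entropy is maximized by uniform distributions and minimized by concentrated distributions.

- Uniform distributions have maximum entropy log₂(5) = 2.3219 bits
- The more "peaked" or concentrated a distribution, the lower its entropy

Entropies:
  H(A) = 2.2747 bits
  H(B) = 2.3219 bits
  H(C) = 0.8127 bits

Ranking: B > A > C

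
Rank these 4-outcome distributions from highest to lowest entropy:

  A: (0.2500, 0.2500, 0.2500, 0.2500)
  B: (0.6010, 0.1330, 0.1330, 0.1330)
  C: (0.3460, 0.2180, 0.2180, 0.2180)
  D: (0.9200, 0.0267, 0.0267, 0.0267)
A > C > B > D

Key insight: Entropy is maximized by uniform distributions and minimized by concentrated distributions.

Entropies:
  H(A) = 2.0000 bits
  H(B) = 1.6028 bits
  H(C) = 1.9670 bits
  H(D) = 0.5290 bits

Ranking: A > C > B > D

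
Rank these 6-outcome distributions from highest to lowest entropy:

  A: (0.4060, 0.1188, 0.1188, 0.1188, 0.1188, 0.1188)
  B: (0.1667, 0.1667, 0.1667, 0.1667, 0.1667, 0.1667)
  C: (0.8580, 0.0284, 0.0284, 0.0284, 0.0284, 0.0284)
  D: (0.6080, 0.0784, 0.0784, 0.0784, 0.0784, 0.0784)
B > A > D > C

Key insight: Entropy is maximized by uniform distributions and minimized by concentrated distributions.

Entropies:
  H(A) = 2.3536 bits
  H(B) = 2.5850 bits
  H(C) = 0.9192 bits
  H(D) = 1.8763 bits

Ranking: B > A > D > C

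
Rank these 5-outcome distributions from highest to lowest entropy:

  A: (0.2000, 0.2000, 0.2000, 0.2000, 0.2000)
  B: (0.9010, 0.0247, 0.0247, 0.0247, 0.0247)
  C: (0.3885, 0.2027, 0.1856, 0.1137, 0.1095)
A > C > B

Key insight: Entropy is maximized by uniform distributions and minimized by concentrated distributions.

- Uniform distributions have maximum entropy log₂(5) = 2.3219 bits
- The more "peaked" or concentrated a distribution, the lower its entropy

Entropies:
  H(A) = 2.3219 bits
  H(B) = 0.6638 bits
  H(C) = 2.1537 bits

Ranking: A > C > B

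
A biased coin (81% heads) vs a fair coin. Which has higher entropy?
Fair coin

The fair coin is uniform (p=0.5), maximizing binary entropy at 1 bit. The biased coin has H(0.81) ≈ 0.701 bits — its outcome is more predictable, so its entropy is lower.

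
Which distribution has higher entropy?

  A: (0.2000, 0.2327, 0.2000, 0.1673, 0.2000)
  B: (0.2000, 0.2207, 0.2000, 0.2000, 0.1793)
B

Both distributions are close to uniform, making this a harder comparison.

H(A) = 2.3142 bits
H(B) = 2.3188 bits

The distribution closer to uniform has higher entropy.
Answer: B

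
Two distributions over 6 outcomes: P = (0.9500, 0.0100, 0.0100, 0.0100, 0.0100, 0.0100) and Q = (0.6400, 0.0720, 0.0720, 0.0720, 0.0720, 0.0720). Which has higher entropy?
Q

P is highly concentrated on one outcome (95%), making it nearly deterministic. Q spreads its mass more evenly (max 64%). The more spread-out distribution has higher entropy: H(P) ≈ 0.402 bits, H(Q) ≈ 1.779 bits.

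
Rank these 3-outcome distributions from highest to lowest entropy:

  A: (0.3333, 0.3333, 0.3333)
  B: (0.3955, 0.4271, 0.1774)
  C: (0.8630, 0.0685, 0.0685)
A > B > C

Key insight: Entropy is maximized by uniform distributions and minimized by concentrated distributions.

- Uniform distributions have maximum entropy log₂(3) = 1.5850 bits
- The more "peaked" or concentrated a distribution, the lower its entropy

Entropies:
  H(A) = 1.5850 bits
  H(B) = 1.4961 bits
  H(C) = 0.7133 bits

Ranking: A > B > C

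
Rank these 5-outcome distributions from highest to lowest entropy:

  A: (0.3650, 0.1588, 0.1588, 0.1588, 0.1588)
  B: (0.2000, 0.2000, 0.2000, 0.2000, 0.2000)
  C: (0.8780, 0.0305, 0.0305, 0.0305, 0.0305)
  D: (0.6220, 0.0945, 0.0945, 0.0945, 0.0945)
B > A > D > C

Key insight: Entropy is maximized by uniform distributions and minimized by concentrated distributions.

Entropies:
  H(A) = 2.2168 bits
  H(B) = 2.3219 bits
  H(C) = 0.7791 bits
  H(D) = 1.7126 bits

Ranking: B > A > D > C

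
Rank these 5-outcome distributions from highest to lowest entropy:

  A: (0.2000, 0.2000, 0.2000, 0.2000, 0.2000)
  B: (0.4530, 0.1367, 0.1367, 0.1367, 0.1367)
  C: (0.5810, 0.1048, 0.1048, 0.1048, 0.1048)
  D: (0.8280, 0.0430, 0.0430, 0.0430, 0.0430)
A > B > C > D

Key insight: Entropy is maximized by uniform distributions and minimized by concentrated distributions.

Entropies:
  H(A) = 2.3219 bits
  H(B) = 2.0876 bits
  H(C) = 1.8190 bits
  H(D) = 1.0063 bits

Ranking: A > B > C > D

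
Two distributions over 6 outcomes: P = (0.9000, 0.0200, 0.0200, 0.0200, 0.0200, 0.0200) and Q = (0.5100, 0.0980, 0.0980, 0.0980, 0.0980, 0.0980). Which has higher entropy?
Q

P is highly concentrated on one outcome (90%), making it nearly deterministic. Q spreads its mass more evenly (max 51%). The more spread-out distribution has higher entropy: H(P) ≈ 0.701 bits, H(Q) ≈ 2.137 bits.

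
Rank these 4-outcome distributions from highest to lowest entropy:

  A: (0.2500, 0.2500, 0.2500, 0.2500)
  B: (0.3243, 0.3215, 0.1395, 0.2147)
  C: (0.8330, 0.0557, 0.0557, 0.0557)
A > B > C

Key insight: Entropy is maximized by uniform distributions and minimized by concentrated distributions.

- Uniform distributions have maximum entropy log₂(4) = 2.0000 bits
- The more "peaked" or concentrated a distribution, the lower its entropy

Entropies:
  H(A) = 2.0000 bits
  H(B) = 1.9261 bits
  H(C) = 0.9155 bits

Ranking: A > B > C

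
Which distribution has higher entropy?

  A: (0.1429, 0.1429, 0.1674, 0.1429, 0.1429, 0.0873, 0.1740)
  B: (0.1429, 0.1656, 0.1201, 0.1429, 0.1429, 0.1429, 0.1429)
B

Both distributions are close to uniform, making this a harder comparison.

H(A) = 2.7818 bits
H(B) = 2.8021 bits

The distribution closer to uniform has higher entropy.
Answer: B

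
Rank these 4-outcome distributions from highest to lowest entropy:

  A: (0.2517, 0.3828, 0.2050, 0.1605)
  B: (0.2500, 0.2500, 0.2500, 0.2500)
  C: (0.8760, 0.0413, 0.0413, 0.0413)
B > A > C

Key insight: Entropy is maximized by uniform distributions and minimized by concentrated distributions.

- Uniform distributions have maximum entropy log₂(4) = 2.0000 bits
- The more "peaked" or concentrated a distribution, the lower its entropy

Entropies:
  H(A) = 1.9235 bits
  H(B) = 2.0000 bits
  H(C) = 0.7373 bits

Ranking: B > A > C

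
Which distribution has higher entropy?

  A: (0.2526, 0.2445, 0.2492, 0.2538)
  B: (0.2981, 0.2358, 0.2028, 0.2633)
A

Both distributions are close to uniform, making this a harder comparison.

H(A) = 1.9998 bits
H(B) = 1.9858 bits

The distribution closer to uniform has higher entropy.
Answer: A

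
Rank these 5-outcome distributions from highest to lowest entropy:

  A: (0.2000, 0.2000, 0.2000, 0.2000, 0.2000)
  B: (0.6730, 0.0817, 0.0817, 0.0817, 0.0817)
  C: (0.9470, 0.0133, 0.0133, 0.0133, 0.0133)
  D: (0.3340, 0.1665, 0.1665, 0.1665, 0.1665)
A > D > B > C

Key insight: Entropy is maximized by uniform distributions and minimized by concentrated distributions.

Entropies:
  H(A) = 2.3219 bits
  H(B) = 1.5658 bits
  H(C) = 0.4050 bits
  H(D) = 2.2510 bits

Ranking: A > D > B > C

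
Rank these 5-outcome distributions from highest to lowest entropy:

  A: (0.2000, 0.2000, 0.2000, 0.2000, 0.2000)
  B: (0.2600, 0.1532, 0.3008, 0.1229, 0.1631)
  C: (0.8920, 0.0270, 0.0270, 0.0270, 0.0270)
A > B > C

Key insight: Entropy is maximized by uniform distributions and minimized by concentrated distributions.

- Uniform distributions have maximum entropy log₂(5) = 2.3219 bits
- The more "peaked" or concentrated a distribution, the lower its entropy

Entropies:
  H(A) = 2.3219 bits
  H(B) = 2.2396 bits
  H(C) = 0.7099 bits

Ranking: A > B > C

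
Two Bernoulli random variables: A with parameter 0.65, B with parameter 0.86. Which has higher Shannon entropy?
A

For binary distributions, entropy is maximized at p=0.5 and decreases as p moves toward 0 or 1.

H(A) = H(0.65) = 0.9341 bits
H(B) = H(0.86) = 0.5842 bits

Distribution A (p=0.65) is closer to uniform (p=0.5), so it has higher entropy.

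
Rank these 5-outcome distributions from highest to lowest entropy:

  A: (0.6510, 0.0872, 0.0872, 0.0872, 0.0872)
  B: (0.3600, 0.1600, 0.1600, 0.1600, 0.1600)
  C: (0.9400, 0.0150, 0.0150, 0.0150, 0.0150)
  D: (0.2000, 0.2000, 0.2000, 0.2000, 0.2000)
D > B > A > C

Key insight: Entropy is maximized by uniform distributions and minimized by concentrated distributions.

Entropies:
  H(A) = 1.6312 bits
  H(B) = 2.2227 bits
  H(C) = 0.4474 bits
  H(D) = 2.3219 bits

Ranking: D > B > A > C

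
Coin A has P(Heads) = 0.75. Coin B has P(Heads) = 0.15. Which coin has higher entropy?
A

For binary distributions, entropy is maximized at p=0.5 and decreases as p moves toward 0 or 1.

H(A) = H(0.75) = 0.8113 bits
H(B) = H(0.15) = 0.6098 bits

Distribution A (p=0.75) is closer to uniform (p=0.5), so it has higher entropy.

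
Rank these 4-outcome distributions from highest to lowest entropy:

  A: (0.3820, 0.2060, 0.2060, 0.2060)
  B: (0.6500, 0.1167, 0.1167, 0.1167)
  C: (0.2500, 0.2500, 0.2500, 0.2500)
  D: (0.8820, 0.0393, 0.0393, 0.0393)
C > A > B > D

Key insight: Entropy is maximized by uniform distributions and minimized by concentrated distributions.

Entropies:
  H(A) = 1.9389 bits
  H(B) = 1.4888 bits
  H(C) = 2.0000 bits
  H(D) = 0.7106 bits

Ranking: C > A > B > D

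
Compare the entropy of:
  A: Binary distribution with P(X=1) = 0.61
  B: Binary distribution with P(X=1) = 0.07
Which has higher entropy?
A

For binary distributions, entropy is maximized at p=0.5 and decreases as p moves toward 0 or 1.

H(A) = H(0.61) = 0.9648 bits
H(B) = H(0.07) = 0.3659 bits

Distribution A (p=0.61) is closer to uniform (p=0.5), so it has higher entropy.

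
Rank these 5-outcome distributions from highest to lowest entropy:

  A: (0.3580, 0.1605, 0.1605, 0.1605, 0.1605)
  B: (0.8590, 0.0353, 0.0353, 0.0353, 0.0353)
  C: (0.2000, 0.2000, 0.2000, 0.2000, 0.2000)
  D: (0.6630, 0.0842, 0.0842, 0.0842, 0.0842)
C > A > D > B

Key insight: Entropy is maximized by uniform distributions and minimized by concentrated distributions.

Entropies:
  H(A) = 2.2250 bits
  H(B) = 0.8689 bits
  H(C) = 2.3219 bits
  H(D) = 1.5959 bits

Ranking: C > A > D > B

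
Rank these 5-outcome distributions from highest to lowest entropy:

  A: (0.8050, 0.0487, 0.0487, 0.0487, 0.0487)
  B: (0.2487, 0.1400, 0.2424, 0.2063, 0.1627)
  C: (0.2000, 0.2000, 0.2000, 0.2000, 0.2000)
C > B > A

Key insight: Entropy is maximized by uniform distributions and minimized by concentrated distributions.

- Uniform distributions have maximum entropy log₂(5) = 2.3219 bits
- The more "peaked" or concentrated a distribution, the lower its entropy

Entropies:
  H(A) = 1.1018 bits
  H(B) = 2.2879 bits
  H(C) = 2.3219 bits

Ranking: C > B > A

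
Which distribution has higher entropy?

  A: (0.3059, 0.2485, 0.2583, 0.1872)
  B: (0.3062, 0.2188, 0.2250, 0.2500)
B

Both distributions are close to uniform, making this a harder comparison.

H(A) = 1.9789 bits
H(B) = 1.9867 bits

The distribution closer to uniform has higher entropy.
Answer: B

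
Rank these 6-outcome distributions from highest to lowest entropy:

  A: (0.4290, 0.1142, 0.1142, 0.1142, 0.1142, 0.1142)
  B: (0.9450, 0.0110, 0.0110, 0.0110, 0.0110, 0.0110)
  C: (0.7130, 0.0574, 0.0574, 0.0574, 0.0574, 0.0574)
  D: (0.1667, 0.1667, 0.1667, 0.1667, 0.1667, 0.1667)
D > A > C > B

Key insight: Entropy is maximized by uniform distributions and minimized by concentrated distributions.

Entropies:
  H(A) = 2.3112 bits
  H(B) = 0.4350 bits
  H(C) = 1.5312 bits
  H(D) = 2.5850 bits

Ranking: D > A > C > B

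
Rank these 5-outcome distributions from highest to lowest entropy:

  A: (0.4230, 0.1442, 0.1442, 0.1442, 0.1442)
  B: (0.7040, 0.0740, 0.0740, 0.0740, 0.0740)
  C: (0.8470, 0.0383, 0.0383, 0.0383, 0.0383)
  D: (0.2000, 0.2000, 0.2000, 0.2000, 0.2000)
D > A > B > C

Key insight: Entropy is maximized by uniform distributions and minimized by concentrated distributions.

Entropies:
  H(A) = 2.1368 bits
  H(B) = 1.4683 bits
  H(C) = 0.9233 bits
  H(D) = 2.3219 bits

Ranking: D > A > B > C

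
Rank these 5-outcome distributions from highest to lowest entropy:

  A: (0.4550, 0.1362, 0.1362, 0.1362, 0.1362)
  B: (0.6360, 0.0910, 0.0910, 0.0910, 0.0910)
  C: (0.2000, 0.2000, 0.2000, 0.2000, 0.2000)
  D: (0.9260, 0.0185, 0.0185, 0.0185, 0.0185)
C > A > B > D

Key insight: Entropy is maximized by uniform distributions and minimized by concentrated distributions.

Entropies:
  H(A) = 2.0841 bits
  H(B) = 1.6740 bits
  H(C) = 2.3219 bits
  H(D) = 0.5287 bits

Ranking: C > A > B > D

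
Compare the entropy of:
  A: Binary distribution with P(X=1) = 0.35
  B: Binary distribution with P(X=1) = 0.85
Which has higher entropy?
A

For binary distributions, entropy is maximized at p=0.5 and decreases as p moves toward 0 or 1.

H(A) = H(0.35) = 0.9341 bits
H(B) = H(0.85) = 0.6098 bits

Distribution A (p=0.35) is closer to uniform (p=0.5), so it has higher entropy.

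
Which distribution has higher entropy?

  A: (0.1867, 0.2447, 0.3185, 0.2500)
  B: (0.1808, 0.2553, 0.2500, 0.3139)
A

Both distributions are close to uniform, making this a harder comparison.

H(A) = 1.9748 bits
H(B) = 1.9737 bits

The distribution closer to uniform has higher entropy.
Answer: A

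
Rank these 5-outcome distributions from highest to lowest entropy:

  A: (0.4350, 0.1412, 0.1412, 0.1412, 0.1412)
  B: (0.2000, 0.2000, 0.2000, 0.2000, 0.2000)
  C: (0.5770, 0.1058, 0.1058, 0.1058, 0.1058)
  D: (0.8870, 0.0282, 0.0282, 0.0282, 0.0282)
B > A > C > D

Key insight: Entropy is maximized by uniform distributions and minimized by concentrated distributions.

Entropies:
  H(A) = 2.1178 bits
  H(B) = 2.3219 bits
  H(C) = 1.8288 bits
  H(D) = 0.7349 bits

Ranking: B > A > C > D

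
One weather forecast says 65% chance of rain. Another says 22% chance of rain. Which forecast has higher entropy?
65% forecast

Treat each forecast as a Bernoulli distribution. Binary entropy is maximized at p=0.5 and falls off symmetrically toward 0 or 1. The 65% forecast is closer to 50%, so it is more uncertain. H(65%) ≈ 0.934 bits, H(22%) ≈ 0.760 bits.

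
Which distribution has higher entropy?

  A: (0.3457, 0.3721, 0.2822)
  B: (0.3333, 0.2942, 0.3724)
B

Both distributions are close to uniform, making this a harder comparison.

H(A) = 1.5755 bits
H(B) = 1.5783 bits

The distribution closer to uniform has higher entropy.
Answer: B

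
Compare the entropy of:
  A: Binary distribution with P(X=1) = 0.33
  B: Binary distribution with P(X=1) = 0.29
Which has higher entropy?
A

For binary distributions, entropy is maximized at p=0.5 and decreases as p moves toward 0 or 1.

H(A) = H(0.33) = 0.9149 bits
H(B) = H(0.29) = 0.8687 bits

Distribution A (p=0.33) is closer to uniform (p=0.5), so it has higher entropy.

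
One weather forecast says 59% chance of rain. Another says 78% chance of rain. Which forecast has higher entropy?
59% forecast

Treat each forecast as a Bernoulli distribution. Binary entropy is maximized at p=0.5 and falls off symmetrically toward 0 or 1. The 59% forecast is closer to 50%, so it is more uncertain. H(59%) ≈ 0.977 bits, H(78%) ≈ 0.760 bits.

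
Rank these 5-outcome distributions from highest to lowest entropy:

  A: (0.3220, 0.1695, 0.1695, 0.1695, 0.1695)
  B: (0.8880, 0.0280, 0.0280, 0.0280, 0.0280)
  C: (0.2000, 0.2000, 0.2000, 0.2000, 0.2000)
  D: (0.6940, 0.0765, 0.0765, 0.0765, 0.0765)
C > A > D > B

Key insight: Entropy is maximized by uniform distributions and minimized by concentrated distributions.

Entropies:
  H(A) = 2.2625 bits
  H(B) = 0.7299 bits
  H(C) = 2.3219 bits
  H(D) = 1.5005 bits

Ranking: C > A > D > B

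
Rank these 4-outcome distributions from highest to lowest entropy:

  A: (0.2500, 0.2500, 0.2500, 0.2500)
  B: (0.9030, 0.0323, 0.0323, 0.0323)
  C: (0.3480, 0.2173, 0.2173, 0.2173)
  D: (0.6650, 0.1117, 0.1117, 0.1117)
A > C > D > B

Key insight: Entropy is maximized by uniform distributions and minimized by concentrated distributions.

Entropies:
  H(A) = 2.0000 bits
  H(B) = 0.6132 bits
  H(C) = 1.9657 bits
  H(D) = 1.4509 bits

Ranking: A > C > D > B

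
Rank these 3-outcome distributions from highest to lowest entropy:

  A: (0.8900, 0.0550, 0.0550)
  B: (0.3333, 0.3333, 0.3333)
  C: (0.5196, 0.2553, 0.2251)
B > C > A

Key insight: Entropy is maximized by uniform distributions and minimized by concentrated distributions.

- Uniform distributions have maximum entropy log₂(3) = 1.5850 bits
- The more "peaked" or concentrated a distribution, the lower its entropy

Entropies:
  H(A) = 0.6099 bits
  H(B) = 1.5850 bits
  H(C) = 1.4779 bits

Ranking: B > C > A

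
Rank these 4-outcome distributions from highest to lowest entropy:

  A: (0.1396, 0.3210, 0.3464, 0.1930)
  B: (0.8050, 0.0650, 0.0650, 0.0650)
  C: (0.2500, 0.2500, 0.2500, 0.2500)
C > A > B

Key insight: Entropy is maximized by uniform distributions and minimized by concentrated distributions.

- Uniform distributions have maximum entropy log₂(4) = 2.0000 bits
- The more "peaked" or concentrated a distribution, the lower its entropy

Entropies:
  H(A) = 1.9106 bits
  H(B) = 1.0209 bits
  H(C) = 2.0000 bits

Ranking: C > A > B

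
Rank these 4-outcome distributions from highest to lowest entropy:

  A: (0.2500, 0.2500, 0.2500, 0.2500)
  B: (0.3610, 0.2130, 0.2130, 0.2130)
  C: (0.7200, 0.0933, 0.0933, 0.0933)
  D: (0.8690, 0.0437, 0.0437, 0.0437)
A > B > C > D

Key insight: Entropy is maximized by uniform distributions and minimized by concentrated distributions.

Entropies:
  H(A) = 2.0000 bits
  H(B) = 1.9563 bits
  H(C) = 1.2992 bits
  H(D) = 0.7678 bits

Ranking: A > B > C > D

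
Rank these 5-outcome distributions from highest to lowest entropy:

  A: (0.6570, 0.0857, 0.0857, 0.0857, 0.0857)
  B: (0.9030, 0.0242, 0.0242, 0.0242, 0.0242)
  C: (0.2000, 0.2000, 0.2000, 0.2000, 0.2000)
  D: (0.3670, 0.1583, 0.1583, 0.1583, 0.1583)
C > D > A > B

Key insight: Entropy is maximized by uniform distributions and minimized by concentrated distributions.

Entropies:
  H(A) = 1.6137 bits
  H(B) = 0.6534 bits
  H(C) = 2.3219 bits
  H(D) = 2.2143 bits

Ranking: C > D > A > B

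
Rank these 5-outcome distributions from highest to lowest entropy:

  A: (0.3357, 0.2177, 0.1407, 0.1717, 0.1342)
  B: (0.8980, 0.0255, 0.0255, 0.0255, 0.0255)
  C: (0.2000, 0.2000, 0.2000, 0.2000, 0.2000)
C > A > B

Key insight: Entropy is maximized by uniform distributions and minimized by concentrated distributions.

- Uniform distributions have maximum entropy log₂(5) = 2.3219 bits
- The more "peaked" or concentrated a distribution, the lower its entropy

Entropies:
  H(A) = 2.2309 bits
  H(B) = 0.6793 bits
  H(C) = 2.3219 bits

Ranking: C > A > B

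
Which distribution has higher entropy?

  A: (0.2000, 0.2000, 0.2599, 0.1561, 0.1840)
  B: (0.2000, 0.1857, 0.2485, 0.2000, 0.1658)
B

Both distributions are close to uniform, making this a harder comparison.

H(A) = 2.3016 bits
H(B) = 2.3088 bits

The distribution closer to uniform has higher entropy.
Answer: B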